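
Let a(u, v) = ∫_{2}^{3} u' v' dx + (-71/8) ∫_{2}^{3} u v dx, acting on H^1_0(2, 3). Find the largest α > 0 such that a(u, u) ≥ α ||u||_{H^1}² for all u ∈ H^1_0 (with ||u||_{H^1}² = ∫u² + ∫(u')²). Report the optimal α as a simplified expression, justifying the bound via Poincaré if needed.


α = (-71/8 + π^2)/(1 + π^2)

Coercivity of a(·,·) on H^1_0(2, 3) means a(u, u) ≥ α ||u||_{H^1}² for every u ∈ H^1_0.
The interval has length L = 1, and Poincaré/coercivity depend only on L. Here a(u, u) = ∫(u')² + (-71/8)·∫u².
Here c = -71/8 < 0 with |c| < (π/L)² = π^2, so coercivity still holds. The condition a(u,u) ≥ α||u||_{H^1}² reads (1−α)∫(u')² ≥ (α−c)∫u². Any admissible α is ≤ 1 (rapidly oscillating u have ∫u²/∫(u')² → 0), and α = 1 would force 0 ≥ (1−c)∫u², impossible since c < 1; so 1−α > 0. By the sharp Poincaré inequality on H^1_0 of an interval of length L, ∫(u')² ≥ (π/L)²∫u² with equality for the first sine mode sin(π(x−x₀)/L) (x₀ the left endpoint), so the inequality holds for all u iff (1−α)(π/L)² ≥ α − c, i.e. α ≤ ((π/L)² + c)/((π/L)² + 1) = (1 + c(L/π)²)/(1 + (L/π)²). (Direct route, valid since c ≤ 0: Poincaré gives c∫u² ≥ c(L/π)²∫(u')², so a(u,u) ≥ (1 + c(L/π)²)∫(u')², while ||u||_{H^1}² ≤ (1 + (L/π)²)∫(u')²; dividing yields the same α.) With (π/L)² = π^2 and c = -71/8, the largest admissible constant is α = ((π/L)² + c)/((π/L)² + 1).
Simplifying, α = (-71/8 + π^2)/(1 + π^2).


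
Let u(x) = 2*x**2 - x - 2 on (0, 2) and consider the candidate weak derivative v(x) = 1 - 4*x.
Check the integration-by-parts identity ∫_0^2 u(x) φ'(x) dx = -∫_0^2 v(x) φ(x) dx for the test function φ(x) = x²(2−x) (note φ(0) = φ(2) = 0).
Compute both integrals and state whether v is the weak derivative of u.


LHS = -76/15, RHS = 76/15. No, v is not the weak derivative of u.

u(x) = 2*x**2 - x - 2, classical derivative u'(x) = 4*x - 1.
φ(x) = x²(2−x), so φ'(x) = x*(4 - 3*x).
Note φ(0) = φ(2) = 0, so the boundary term u·φ vanishes.
LHS = ∫_0^2 u(x) φ'(x) dx = ∫_0^2 (-6*x^4 + 11*x^3 + 2*x^2 - 8*x) dx. Term by term:
  ∫_0^2 -6*x^4 dx = -192/5;  ∫_0^2 11*x^3 dx = 44;  ∫_0^2 2*x^2 dx = 16/3;
  ∫_0^2 -8*x dx = -16.
Sum: -192/5 + 44 + 16/3 − 16 = -76/15.
So LHS = -76/15.
∫_0^2 v(x) φ(x) dx = ∫_0^2 (4*x^4 - 9*x^3 + 2*x^2) dx. Term by term:
  ∫_0^2 4*x^4 dx = 128/5;  ∫_0^2 -9*x^3 dx = -36;  ∫_0^2 2*x^2 dx = 16/3.
Sum: 128/5 − 36 + 16/3 = -76/15.
So RHS = -∫_0^2 v(x) φ(x) dx = 76/15.
LHS − RHS = -152/15 ≠ 0, so the identity fails.
(For a valid weak derivative the identity must hold for EVERY test function, in particular this one. The failure shows v is NOT the weak derivative of u.)
Correct weak derivative would be u'(x) = 4*x - 1.


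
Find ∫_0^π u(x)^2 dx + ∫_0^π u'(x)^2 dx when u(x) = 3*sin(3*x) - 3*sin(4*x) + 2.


||u||_{H^1(0,π)}^2 = 8 + 251*π/2

u'(x) = 9*cos(3*x) - 12*cos(4*x).
Expand u² and (u')² and integrate term by term on (0, π), using: for integers n ≥ 1, ∫_0^π sin²(nx) dx = ∫_0^π cos²(nx) dx = π/2; for n ≠ n', ∫_0^π sin(nx)sin(n'x) dx = ∫_0^π cos(nx)cos(n'x) dx = 0; and by product-to-sum, ∫_0^π sin(nx)cos(n'x) dx = ½∫_0^π [sin((n+n')x) + sin((n−n')x)] dx, which is 0 when n+n' is even and 2n/(n²−n'²) when n+n' is odd (it need not vanish on (0, π)). For the constant mode: ∫_0^π 1 dx = π, ∫_0^π cos(nx) dx = 0, ∫_0^π sin(nx) dx = (1−(−1)^n)/n.
  u² squared terms: (2)²·∫1 dx = 4·π = 4*π;  (-3)²·∫sin(4x)² dx = 9·π/2 = 9*π/2;  (3)²·∫sin(3x)² dx = 9·π/2 = 9*π/2.
  u² cross terms: 2·(2)·(-3)·∫1·sin(4x) dx = -12·(0) = 0;  2·(2)·(3)·∫1·sin(3x) dx = 12·(2/3) = 8;  2·(-3)·(3)·∫sin(4x)·sin(3x) dx = -18·(0) = 0.
  So ∫_0^π u² dx = 4*π + 9*π/2 + 9*π/2 + 0 + 8 + 0 = 8 + 13*π.
  (u')² squared terms: (-12)²·∫cos(4x)² dx = 144·π/2 = 72*π;  (9)²·∫cos(3x)² dx = 81·π/2 = 81*π/2.
  (u')² cross terms: 2·(-12)·(9)·∫cos(4x)·cos(3x) dx = -216·(0) = 0.
  So ∫_0^π (u')² dx = 72*π + 81*π/2 + 0 = 225*π/2.
||u||_{H^1}^2 = (8 + 13*π) + (225*π/2) = 8 + 251*π/2.


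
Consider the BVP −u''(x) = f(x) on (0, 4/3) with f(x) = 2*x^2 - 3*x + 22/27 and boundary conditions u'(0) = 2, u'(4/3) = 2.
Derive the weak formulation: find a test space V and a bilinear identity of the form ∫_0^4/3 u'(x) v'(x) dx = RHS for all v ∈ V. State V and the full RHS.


V = H^1(0, 4/3) (v unrestricted at boundary; u is determined up to an additive constant); weak form: ∫_0^4/3 u'v' dx = ∫_0^4/3 (2*x^2 - 3*x + 22/27) v dx + 2·v(4/3) − 2·v(0) for all v ∈ V.

Multiply both sides by a test function v and integrate from 0 to 4/3:
  ∫_0^4/3 −u''(x) v(x) dx = ∫_0^4/3 f(x) v(x) dx.
Integrate the LHS by parts once:
  ∫_0^4/3 −u'' v dx = −[u'(x) v(x)]_0^4/3 + ∫_0^4/3 u'(x) v'(x) dx.
Thus ∫_0^4/3 u'(x) v'(x) dx = ∫_0^4/3 f(x) v(x) dx + [u'(x) v(x)]_0^4/3.
Choose V so that boundary terms are either known or forced to vanish.
u has inhomogeneous Neumann u'(0) = 2, u'(4/3) = 2. [u' v]_0^4/3 = (2)·v(4/3) − (2)·v(0) = 2·v(4/3) − 2·v(0). Take V = H^1(0, 4/3); boundary term becomes part of RHS.
Weak formulation: find u (satisfying any essential BC) such that ∫_0^4/3 u'(x) v'(x) dx = ∫_0^4/3 f v dx + 2·v(4/3) − 2·v(0) for all v ∈ V (Neumann data are natural BCs: they enter the RHS as boundary terms).
Substituting f(x) = 2*x^2 - 3*x + 22/27, the right-hand side is ∫_0^4/3 (2*x^2 - 3*x + 22/27) v dx + 2·v(4/3) − 2·v(0).
Compatibility check (pure Neumann): taking v ≡ 1 ∈ V gives 0 = ∫_0^4/3 f dx + (2) − (2), i.e. ∫_0^4/3 f dx must equal u'(0) − u'(4/3) = 0. Indeed ∫_0^4/3 (2*x^2 - 3*x + 22/27) dx = 0, so the data are compatible. The solution is then unique only up to an additive constant (fix it e.g. by requiring ∫_0^4/3 u dx = 0).


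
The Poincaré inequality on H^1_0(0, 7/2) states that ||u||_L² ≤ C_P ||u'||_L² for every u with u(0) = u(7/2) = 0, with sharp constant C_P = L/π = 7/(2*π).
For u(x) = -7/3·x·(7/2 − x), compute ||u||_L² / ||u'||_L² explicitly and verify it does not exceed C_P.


||u||_L² / ||u'||_L² = 7*sqrt(10)/20 < C_P = 7/(2*π).

u(x) = -7/3·x·(7/2 − x), so u'(x) = 14*x/3 - 49/6.
u(x) = -7/3·x·(7/2 − x) vanishes at x = 0 and x = 7/2, so u ∈ H^1_0(0, 7/2). Differentiate via the product rule and integrate the resulting polynomials term by term.
  ∫_0^7/2 u² dx = ∫_0^7/2 (49*x^4/9 - 343*x^3/9 + 2401*x^2/36) dx. Term by term:
    ∫_0^7/2 49*x^4/9 dx = 823543/1440;  ∫_0^7/2 -343*x^3/9 dx = -823543/576;  ∫_0^7/2 2401*x^2/36 dx = 823543/864.
  Sum: 823543/1440 − 823543/576 + 823543/864 = 823543/8640.
  ∫_0^7/2 (u')² dx = ∫_0^7/2 (196*x^2/9 - 686*x/9 + 2401/36) dx. Term by term:
    ∫_0^7/2 196*x^2/9 dx = 16807/54;  ∫_0^7/2 -686*x/9 dx = -16807/36;  ∫_0^7/2 2401/36 dx = 16807/72.
  Sum: 16807/54 − 16807/36 + 16807/72 = 16807/216.
∫_0^7/2 u² dx = 823543/8640, so ||u||_L² = 343*sqrt(105)/360.
∫_0^7/2 (u')² dx = 16807/216, so ||u'||_L² = 49*sqrt(42)/36.
Ratio ||u||_L² / ||u'||_L² = 7*sqrt(10)/20.
Sharp Poincaré constant on H^1_0(0, 7/2) is C_P = L/π = 7/(2*π), achieved by sin(2*π/7·x).
A polynomial bump cannot attain the sharp Poincaré constant (only the first sine eigenfunction does), so the ratio is strictly less than C_P, consistent with ||u||_L² ≤ C_P ||u'||_L².


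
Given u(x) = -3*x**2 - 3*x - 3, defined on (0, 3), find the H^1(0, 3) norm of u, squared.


||u||_{H^1}^2 = 16659/10

The H^1 norm (squared) on an interval (0, L) is
  ||u||_{H^1}^2 = ∫_0^L u(x)^2 dx + ∫_0^L u'(x)^2 dx.
Compute u'(x) = -6*x - 3.
Then u(x)^2 = 9*x**4 + 18*x**3 + 27*x**2 + 18*x + 9 and u'(x)^2 = 36*x**2 + 36*x + 9.
Integrate each monomial from 0 to 3 using ∫_0^3 c·x^n dx = c·3^(n+1)/(n+1):
  ∫_0^3 u(x)^2 dx = ∫_0^3 (9*x^4 + 18*x^3 + 27*x^2 + 18*x + 9) dx. Term by term:
    ∫_0^3 9*x^4 dx = 2187/5;  ∫_0^3 18*x^3 dx = 729/2;  ∫_0^3 27*x^2 dx = 243;
    ∫_0^3 18*x dx = 81;  ∫_0^3 9 dx = 27.
  Sum: 2187/5 + 729/2 + 243 + 81 + 27 = 11529/10.
  ∫_0^3 u'(x)^2 dx = ∫_0^3 (36*x^2 + 36*x + 9) dx. Term by term:
    ∫_0^3 36*x^2 dx = 324;  ∫_0^3 36*x dx = 162;  ∫_0^3 9 dx = 27.
  Sum: 324 + 162 + 27 = 513.
Adding: ||u||_{H^1}^2 = 11529/10 + 513 = 16659/10.


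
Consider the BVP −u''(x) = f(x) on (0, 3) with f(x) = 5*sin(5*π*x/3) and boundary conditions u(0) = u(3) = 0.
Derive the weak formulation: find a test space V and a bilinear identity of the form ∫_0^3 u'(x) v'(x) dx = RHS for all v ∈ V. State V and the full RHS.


V = H^1_0(0, 3) (so v(0) = v(3) = 0); weak form: ∫_0^3 u'v' dx = ∫_0^3 (5*sin(5*π*x/3)) v dx for all v ∈ V.

Multiply both sides by a test function v and integrate from 0 to 3:
  ∫_0^3 −u''(x) v(x) dx = ∫_0^3 f(x) v(x) dx.
Integrate the LHS by parts once:
  ∫_0^3 −u'' v dx = −[u'(x) v(x)]_0^3 + ∫_0^3 u'(x) v'(x) dx.
Thus ∫_0^3 u'(x) v'(x) dx = ∫_0^3 f(x) v(x) dx + [u'(x) v(x)]_0^3.
Choose V so that boundary terms are either known or forced to vanish.
u is Dirichlet: u(0) = u(3) = 0. Let V = H^1_0(0, 3); then v(0) = v(3) = 0, and [u' v]_0^3 = 0.
Weak formulation: find u (satisfying any essential BC) such that ∫_0^3 u'(x) v'(x) dx = ∫_0^3 f v dx for all v ∈ V.
Substituting f(x) = 5*sin(5*π*x/3), the right-hand side is ∫_0^3 (5*sin(5*π*x/3)) v dx.


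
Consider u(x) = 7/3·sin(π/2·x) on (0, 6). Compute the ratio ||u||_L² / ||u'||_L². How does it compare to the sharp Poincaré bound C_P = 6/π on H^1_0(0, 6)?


||u||_L² / ||u'||_L² = 2/π < C_P = 6/π.

u(x) = 7/3·sin(π/2·x), so u'(x) = 7*π*cos(π*x/2)/6.
Writing u(x) = A·sin(kπx/L) with A = 7/3 and k = 3, use ∫_0^L sin²(kπx/L) dx = L/2 and ∫_0^L cos²(kπx/L) dx = L/2.
u² = 49/9·sin²(π/2·x) and (u')² = 49*π^2/36·cos²(π/2·x), and each of sin², cos² integrates to L/2 = 3 over (0, 6).
∫_0^6 u² dx = 49/3, so ||u||_L² = 7*sqrt(3)/3.
∫_0^6 (u')² dx = 49*π^2/12, so ||u'||_L² = 7*sqrt(3)*π/6.
Ratio ||u||_L² / ||u'||_L² = 2/π.
Sharp Poincaré constant on H^1_0(0, 6) is C_P = L/π = 6/π, achieved by sin(π/6·x).
This is the k = 3 harmonic; the ratio L/(kπ) is strictly less than C_P = L/π, consistent with the sharp inequality ||u||_L² ≤ C_P ||u'||_L².


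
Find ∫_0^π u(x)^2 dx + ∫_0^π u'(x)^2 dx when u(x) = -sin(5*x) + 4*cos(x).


||u||_{H^1(0,π)}^2 = 29*π

u'(x) = -4*sin(x) - 5*cos(5*x).
Expand u² and (u')² and integrate term by term on (0, π), using: for integers n ≥ 1, ∫_0^π sin²(nx) dx = ∫_0^π cos²(nx) dx = π/2; for n ≠ n', ∫_0^π sin(nx)sin(n'x) dx = ∫_0^π cos(nx)cos(n'x) dx = 0; and by product-to-sum, ∫_0^π sin(nx)cos(n'x) dx = ½∫_0^π [sin((n+n')x) + sin((n−n')x)] dx, which is 0 when n+n' is even and 2n/(n²−n'²) when n+n' is odd (it need not vanish on (0, π)).
  u² squared terms: (-1)²·∫sin(5x)² dx = 1·π/2 = π/2;  (4)²·∫cos(x)² dx = 16·π/2 = 8*π.
  u² cross terms: 2·(-1)·(4)·∫sin(5x)·cos(x) dx = -8·(0) = 0.
  So ∫_0^π u² dx = π/2 + 8*π + 0 = 17*π/2.
  (u')² squared terms: (-5)²·∫cos(5x)² dx = 25·π/2 = 25*π/2;  (-4)²·∫sin(x)² dx = 16·π/2 = 8*π.
  (u')² cross terms: 2·(-5)·(-4)·∫cos(5x)·sin(x) dx = 40·(0) = 0.
  So ∫_0^π (u')² dx = 25*π/2 + 8*π + 0 = 41*π/2.
||u||_{H^1}^2 = (17*π/2) + (41*π/2) = 29*π.


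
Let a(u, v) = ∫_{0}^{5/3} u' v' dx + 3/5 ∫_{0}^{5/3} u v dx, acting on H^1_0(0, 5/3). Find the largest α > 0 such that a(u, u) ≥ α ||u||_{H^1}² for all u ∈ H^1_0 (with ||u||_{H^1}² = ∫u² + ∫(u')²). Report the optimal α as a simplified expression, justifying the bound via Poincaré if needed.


α = 3*(5 + 3*π^2)/(25 + 9*π^2)

Coercivity of a(·,·) on H^1_0(0, 5/3) means a(u, u) ≥ α ||u||_{H^1}² for every u ∈ H^1_0.
The interval has length L = 5/3, and Poincaré/coercivity depend only on L. Here a(u, u) = ∫(u')² + (3/5)·∫u².
Here 0 < c = 3/5 < 1. The condition a(u,u) ≥ α||u||_{H^1}² reads (1−α)∫(u')² ≥ (α−c)∫u². Any admissible α is ≤ 1 (rapidly oscillating u have ∫u²/∫(u')² → 0), and α = 1 would force 0 ≥ (1−c)∫u², impossible since c < 1; so 1−α > 0. By the sharp Poincaré inequality on H^1_0 of an interval of length L, ∫(u')² ≥ (π/L)²∫u² with equality for the first sine mode sin(π(x−x₀)/L) (x₀ the left endpoint), so the inequality holds for all u iff (1−α)(π/L)² ≥ α − c, i.e. α ≤ ((π/L)² + c)/((π/L)² + 1) = (1 + c(L/π)²)/(1 + (L/π)²). With (π/L)² = 9*π^2/25 and c = 3/5, the largest admissible constant is α = ((π/L)² + c)/((π/L)² + 1).
Simplifying, α = 3*(5 + 3*π^2)/(25 + 9*π^2).


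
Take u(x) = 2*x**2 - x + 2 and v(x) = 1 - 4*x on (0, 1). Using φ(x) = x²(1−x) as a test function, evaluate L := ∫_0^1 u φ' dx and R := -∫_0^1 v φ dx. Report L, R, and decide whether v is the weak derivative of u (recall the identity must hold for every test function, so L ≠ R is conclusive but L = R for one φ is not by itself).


LHS = -7/60, RHS = 7/60. No, v is not the weak derivative of u.

u(x) = 2*x**2 - x + 2, classical derivative u'(x) = 4*x - 1.
φ(x) = x²(1−x), so φ'(x) = x*(2 - 3*x).
Note φ(0) = φ(1) = 0, so the boundary term u·φ vanishes.
LHS = ∫_0^1 u(x) φ'(x) dx = ∫_0^1 (-6*x^4 + 7*x^3 - 8*x^2 + 4*x) dx. Term by term:
  ∫_0^1 -6*x^4 dx = -6/5;  ∫_0^1 7*x^3 dx = 7/4;  ∫_0^1 -8*x^2 dx = -8/3;
  ∫_0^1 4*x dx = 2.
Sum: -6/5 + 7/4 − 8/3 + 2 = -7/60.
So LHS = -7/60.
∫_0^1 v(x) φ(x) dx = ∫_0^1 (4*x^4 - 5*x^3 + x^2) dx. Term by term:
  ∫_0^1 4*x^4 dx = 4/5;  ∫_0^1 -5*x^3 dx = -5/4;  ∫_0^1 x^2 dx = 1/3.
Sum: 4/5 − 5/4 + 1/3 = -7/60.
So RHS = -∫_0^1 v(x) φ(x) dx = 7/60.
LHS − RHS = -7/30 ≠ 0, so the identity fails.
(For a valid weak derivative the identity must hold for EVERY test function, in particular this one. The failure shows v is NOT the weak derivative of u.)
Correct weak derivative would be u'(x) = 4*x - 1.


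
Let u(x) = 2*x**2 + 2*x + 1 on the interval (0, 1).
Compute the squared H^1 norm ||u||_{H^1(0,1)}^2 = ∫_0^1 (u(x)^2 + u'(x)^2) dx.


||u||_{H^1}^2 = 129/5

The H^1 norm (squared) on an interval (0, L) is
  ||u||_{H^1}^2 = ∫_0^L u(x)^2 dx + ∫_0^L u'(x)^2 dx.
Compute u'(x) = 4*x + 2.
Then u(x)^2 = 4*x**4 + 8*x**3 + 8*x**2 + 4*x + 1 and u'(x)^2 = 16*x**2 + 16*x + 4.
Integrate each monomial from 0 to 1 using ∫_0^1 c·x^n dx = c·1^(n+1)/(n+1):
  ∫_0^1 u(x)^2 dx = ∫_0^1 (4*x^4 + 8*x^3 + 8*x^2 + 4*x + 1) dx. Term by term:
    ∫_0^1 4*x^4 dx = 4/5;  ∫_0^1 8*x^3 dx = 2;  ∫_0^1 8*x^2 dx = 8/3;
    ∫_0^1 4*x dx = 2;  ∫_0^1 1 dx = 1.
  Sum: 4/5 + 2 + 8/3 + 2 + 1 = 127/15.
  ∫_0^1 u'(x)^2 dx = ∫_0^1 (16*x^2 + 16*x + 4) dx. Term by term:
    ∫_0^1 16*x^2 dx = 16/3;  ∫_0^1 16*x dx = 8;  ∫_0^1 4 dx = 4.
  Sum: 16/3 + 8 + 4 = 52/3.
Adding: ||u||_{H^1}^2 = 127/15 + 52/3 = 129/5.


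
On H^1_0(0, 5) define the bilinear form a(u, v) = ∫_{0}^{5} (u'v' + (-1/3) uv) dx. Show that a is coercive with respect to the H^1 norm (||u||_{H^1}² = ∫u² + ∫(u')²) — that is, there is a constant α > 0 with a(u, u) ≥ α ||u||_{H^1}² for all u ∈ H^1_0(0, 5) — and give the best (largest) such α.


α = (-25/3 + π^2)/(π^2 + 25)

Coercivity of a(·,·) on H^1_0(0, 5) means a(u, u) ≥ α ||u||_{H^1}² for every u ∈ H^1_0.
The interval has length L = 5, and Poincaré/coercivity depend only on L. Here a(u, u) = ∫(u')² + (-1/3)·∫u².
Here c = -1/3 < 0 with |c| < (π/L)² = π^2/25, so coercivity still holds. The condition a(u,u) ≥ α||u||_{H^1}² reads (1−α)∫(u')² ≥ (α−c)∫u². Any admissible α is ≤ 1 (rapidly oscillating u have ∫u²/∫(u')² → 0), and α = 1 would force 0 ≥ (1−c)∫u², impossible since c < 1; so 1−α > 0. By the sharp Poincaré inequality on H^1_0 of an interval of length L, ∫(u')² ≥ (π/L)²∫u² with equality for the first sine mode sin(π(x−x₀)/L) (x₀ the left endpoint), so the inequality holds for all u iff (1−α)(π/L)² ≥ α − c, i.e. α ≤ ((π/L)² + c)/((π/L)² + 1) = (1 + c(L/π)²)/(1 + (L/π)²). (Direct route, valid since c ≤ 0: Poincaré gives c∫u² ≥ c(L/π)²∫(u')², so a(u,u) ≥ (1 + c(L/π)²)∫(u')², while ||u||_{H^1}² ≤ (1 + (L/π)²)∫(u')²; dividing yields the same α.) With (π/L)² = π^2/25 and c = -1/3, the largest admissible constant is α = ((π/L)² + c)/((π/L)² + 1).
Simplifying, α = (-25/3 + π^2)/(π^2 + 25).


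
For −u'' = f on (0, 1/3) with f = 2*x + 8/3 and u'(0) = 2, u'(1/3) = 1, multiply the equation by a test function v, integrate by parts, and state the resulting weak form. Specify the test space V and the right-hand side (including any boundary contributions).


V = H^1(0, 1/3) (v unrestricted at boundary; u is determined up to an additive constant); weak form: ∫_0^1/3 u'v' dx = ∫_0^1/3 (2*x + 8/3) v dx + v(1/3) − 2·v(0) for all v ∈ V.

Multiply both sides by a test function v and integrate from 0 to 1/3:
  ∫_0^1/3 −u''(x) v(x) dx = ∫_0^1/3 f(x) v(x) dx.
Integrate the LHS by parts once:
  ∫_0^1/3 −u'' v dx = −[u'(x) v(x)]_0^1/3 + ∫_0^1/3 u'(x) v'(x) dx.
Thus ∫_0^1/3 u'(x) v'(x) dx = ∫_0^1/3 f(x) v(x) dx + [u'(x) v(x)]_0^1/3.
Choose V so that boundary terms are either known or forced to vanish.
u has inhomogeneous Neumann u'(0) = 2, u'(1/3) = 1. [u' v]_0^1/3 = (1)·v(1/3) − (2)·v(0) = v(1/3) − 2·v(0). Take V = H^1(0, 1/3); boundary term becomes part of RHS.
Weak formulation: find u (satisfying any essential BC) such that ∫_0^1/3 u'(x) v'(x) dx = ∫_0^1/3 f v dx + v(1/3) − 2·v(0) for all v ∈ V (Neumann data are natural BCs: they enter the RHS as boundary terms).
Substituting f(x) = 2*x + 8/3, the right-hand side is ∫_0^1/3 (2*x + 8/3) v dx + v(1/3) − 2·v(0).
Compatibility check (pure Neumann): taking v ≡ 1 ∈ V gives 0 = ∫_0^1/3 f dx + (1) − (2), i.e. ∫_0^1/3 f dx must equal u'(0) − u'(1/3) = 1. Indeed ∫_0^1/3 (2*x + 8/3) dx = 1, so the data are compatible. The solution is then unique only up to an additive constant (fix it e.g. by requiring ∫_0^1/3 u dx = 0).


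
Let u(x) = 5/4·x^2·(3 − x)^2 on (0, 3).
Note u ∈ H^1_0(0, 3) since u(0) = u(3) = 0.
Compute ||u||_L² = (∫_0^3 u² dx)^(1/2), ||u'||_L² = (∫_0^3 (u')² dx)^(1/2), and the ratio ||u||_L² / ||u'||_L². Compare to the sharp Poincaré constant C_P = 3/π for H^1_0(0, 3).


||u||_L² / ||u'||_L² = sqrt(3)/2 < C_P = 3/π.

u(x) = 5/4·x^2·(3 − x)^2, so u'(x) = 5*x*(x - 3)*(2*x - 3)/2.
u(x) = 5/4·x^2·(3 − x)^2 vanishes at x = 0 and x = 3, so u ∈ H^1_0(0, 3). Differentiate via the product rule and integrate the resulting polynomials term by term.
  ∫_0^3 u² dx = ∫_0^3 (25*x^8/16 - 75*x^7/4 + 675*x^6/8 - 675*x^5/4 + 2025*x^4/16) dx. Term by term:
    ∫_0^3 25*x^8/16 dx = 54675/16;  ∫_0^3 -75*x^7/4 dx = -492075/32;  ∫_0^3 675*x^6/8 dx = 1476225/56;
    ∫_0^3 -675*x^5/4 dx = -164025/8;  ∫_0^3 2025*x^4/16 dx = 98415/16.
  Sum: 54675/16 − 492075/32 + 1476225/56 − 164025/8 + 98415/16 = 10935/224.
  ∫_0^3 (u')² dx = ∫_0^3 (25*x^6 - 225*x^5 + 2925*x^4/4 - 2025*x^3/2 + 2025*x^2/4) dx. Term by term:
    ∫_0^3 25*x^6 dx = 54675/7;  ∫_0^3 -225*x^5 dx = -54675/2;  ∫_0^3 2925*x^4/4 dx = 142155/4;
    ∫_0^3 -2025*x^3/2 dx = -164025/8;  ∫_0^3 2025*x^2/4 dx = 18225/4.
  Sum: 54675/7 − 54675/2 + 142155/4 − 164025/8 + 18225/4 = 3645/56.
∫_0^3 u² dx = 10935/224, so ||u||_L² = 27*sqrt(210)/56.
∫_0^3 (u')² dx = 3645/56, so ||u'||_L² = 27*sqrt(70)/28.
Ratio ||u||_L² / ||u'||_L² = sqrt(3)/2.
Sharp Poincaré constant on H^1_0(0, 3) is C_P = L/π = 3/π, achieved by sin(π/3·x).
A polynomial bump cannot attain the sharp Poincaré constant (only the first sine eigenfunction does), so the ratio is strictly less than C_P, consistent with ||u||_L² ≤ C_P ||u'||_L².


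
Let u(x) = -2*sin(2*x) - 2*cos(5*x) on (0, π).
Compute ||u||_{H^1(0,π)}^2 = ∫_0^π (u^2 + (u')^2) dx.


||u||_{H^1(0,π)}^2 = -832/21 + 62*π

u'(x) = 10*sin(5*x) - 4*cos(2*x).
Expand u² and (u')² and integrate term by term on (0, π), using: for integers n ≥ 1, ∫_0^π sin²(nx) dx = ∫_0^π cos²(nx) dx = π/2; for n ≠ n', ∫_0^π sin(nx)sin(n'x) dx = ∫_0^π cos(nx)cos(n'x) dx = 0; and by product-to-sum, ∫_0^π sin(nx)cos(n'x) dx = ½∫_0^π [sin((n+n')x) + sin((n−n')x)] dx, which is 0 when n+n' is even and 2n/(n²−n'²) when n+n' is odd (it need not vanish on (0, π)).
  u² squared terms: (-2)²·∫cos(5x)² dx = 4·π/2 = 2*π;  (-2)²·∫sin(2x)² dx = 4·π/2 = 2*π.
  u² cross terms: 2·(-2)·(-2)·∫cos(5x)·sin(2x) dx = 8·(-4/21) = -32/21.
  So ∫_0^π u² dx = 2*π + 2*π − 32/21 = -32/21 + 4*π.
  (u')² squared terms: (-4)²·∫cos(2x)² dx = 16·π/2 = 8*π;  (10)²·∫sin(5x)² dx = 100·π/2 = 50*π.
  (u')² cross terms: 2·(-4)·(10)·∫cos(2x)·sin(5x) dx = -80·(10/21) = -800/21.
  So ∫_0^π (u')² dx = 8*π + 50*π − 800/21 = -800/21 + 58*π.
||u||_{H^1}^2 = (-32/21 + 4*π) + (-800/21 + 58*π) = -832/21 + 62*π.


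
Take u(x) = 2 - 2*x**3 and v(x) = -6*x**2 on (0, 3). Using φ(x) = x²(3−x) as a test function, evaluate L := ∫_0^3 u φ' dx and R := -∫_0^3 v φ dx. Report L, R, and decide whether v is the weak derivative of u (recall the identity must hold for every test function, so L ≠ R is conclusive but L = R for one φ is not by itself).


LHS = 729/5, RHS = 729/5. Yes, v = u' weakly.

u(x) = 2 - 2*x**3, classical derivative u'(x) = -6*x**2.
φ(x) = x²(3−x), so φ'(x) = 3*x*(2 - x).
Note φ(0) = φ(3) = 0, so the boundary term u·φ vanishes.
LHS = ∫_0^3 u(x) φ'(x) dx = ∫_0^3 (6*x^5 - 12*x^4 - 6*x^2 + 12*x) dx. Term by term:
  ∫_0^3 6*x^5 dx = 729;  ∫_0^3 -12*x^4 dx = -2916/5;  ∫_0^3 -6*x^2 dx = -54;
  ∫_0^3 12*x dx = 54.
Sum: 729 − 2916/5 − 54 + 54 = 729/5.
So LHS = 729/5.
∫_0^3 v(x) φ(x) dx = ∫_0^3 (6*x^5 - 18*x^4) dx. Term by term:
  ∫_0^3 6*x^5 dx = 729;  ∫_0^3 -18*x^4 dx = -4374/5.
Sum: 729 − 4374/5 = -729/5.
So RHS = -∫_0^3 v(x) φ(x) dx = 729/5.
LHS = RHS, so the identity holds for this test φ.
Moreover u is smooth here and v(x) = u'(x) = -6*x**2 pointwise, so the identity holds for every test function. Hence v is the weak derivative of u.


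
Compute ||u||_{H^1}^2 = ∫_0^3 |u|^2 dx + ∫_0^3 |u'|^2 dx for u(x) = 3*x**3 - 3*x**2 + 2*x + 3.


||u||_{H^1}^2 = 281649/70

The H^1 norm (squared) on an interval (0, L) is
  ||u||_{H^1}^2 = ∫_0^L u(x)^2 dx + ∫_0^L u'(x)^2 dx.
Compute u'(x) = 9*x**2 - 6*x + 2.
Then u(x)^2 = 9*x**6 - 18*x**5 + 21*x**4 + 6*x**3 - 14*x**2 + 12*x + 9 and u'(x)^2 = 81*x**4 - 108*x**3 + 72*x**2 - 24*x + 4.
Integrate each monomial from 0 to 3 using ∫_0^3 c·x^n dx = c·3^(n+1)/(n+1):
  ∫_0^3 u(x)^2 dx = ∫_0^3 (9*x^6 - 18*x^5 + 21*x^4 + 6*x^3 - 14*x^2 + 12*x + 9) dx. Term by term:
    ∫_0^3 9*x^6 dx = 19683/7;  ∫_0^3 -18*x^5 dx = -2187;  ∫_0^3 21*x^4 dx = 5103/5;
    ∫_0^3 6*x^3 dx = 243/2;  ∫_0^3 -14*x^2 dx = -126;  ∫_0^3 12*x dx = 54;
    ∫_0^3 9 dx = 27.
  Sum: 19683/7 − 2187 + 5103/5 + 243/2 − 126 + 54 + 27 = 120537/70.
  ∫_0^3 u'(x)^2 dx = ∫_0^3 (81*x^4 - 108*x^3 + 72*x^2 - 24*x + 4) dx. Term by term:
    ∫_0^3 81*x^4 dx = 19683/5;  ∫_0^3 -108*x^3 dx = -2187;  ∫_0^3 72*x^2 dx = 648;
    ∫_0^3 -24*x dx = -108;  ∫_0^3 4 dx = 12.
  Sum: 19683/5 − 2187 + 648 − 108 + 12 = 11508/5.
Adding: ||u||_{H^1}^2 = 120537/70 + 11508/5 = 281649/70.


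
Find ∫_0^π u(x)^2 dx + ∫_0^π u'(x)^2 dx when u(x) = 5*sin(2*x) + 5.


||u||_{H^1(0,π)}^2 = 175*π/2

u'(x) = 10*cos(2*x).
Expand u² and (u')² and integrate term by term on (0, π), using: for integers n ≥ 1, ∫_0^π sin²(nx) dx = ∫_0^π cos²(nx) dx = π/2; for n ≠ n', ∫_0^π sin(nx)sin(n'x) dx = ∫_0^π cos(nx)cos(n'x) dx = 0; and by product-to-sum, ∫_0^π sin(nx)cos(n'x) dx = ½∫_0^π [sin((n+n')x) + sin((n−n')x)] dx, which is 0 when n+n' is even and 2n/(n²−n'²) when n+n' is odd (it need not vanish on (0, π)). For the constant mode: ∫_0^π 1 dx = π, ∫_0^π cos(nx) dx = 0, ∫_0^π sin(nx) dx = (1−(−1)^n)/n.
  u² squared terms: (5)²·∫1 dx = 25·π = 25*π;  (5)²·∫sin(2x)² dx = 25·π/2 = 25*π/2.
  u² cross terms: 2·(5)·(5)·∫1·sin(2x) dx = 50·(0) = 0.
  So ∫_0^π u² dx = 25*π + 25*π/2 + 0 = 75*π/2.
  (u')² squared terms: (10)²·∫cos(2x)² dx = 100·π/2 = 50*π.
  So ∫_0^π (u')² dx = 50*π.
||u||_{H^1}^2 = (75*π/2) + (50*π) = 175*π/2.


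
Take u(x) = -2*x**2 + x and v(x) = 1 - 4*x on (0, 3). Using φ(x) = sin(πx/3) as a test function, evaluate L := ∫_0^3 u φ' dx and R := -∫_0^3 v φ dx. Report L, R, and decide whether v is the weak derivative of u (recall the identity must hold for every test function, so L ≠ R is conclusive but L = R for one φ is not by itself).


LHS = 30/π, RHS = 30/π. Yes, v = u' weakly.

u(x) = -2*x**2 + x, classical derivative u'(x) = 1 - 4*x.
φ(x) = sin(πx/3), so φ'(x) = π*cos(π*x/3)/3.
Note φ(0) = φ(3) = 0, so the boundary term u·φ vanishes.
LHS = ∫_0^3 u(x) φ'(x) dx = ∫_0^3 (-2*π*x^2*cos(π*x/3)/3 + π*x*cos(π*x/3)/3) dx. Term by term:
  ∫_0^3 -2*π*x^2*cos(π*x/3)/3 dx = 36/π;  ∫_0^3 π*x*cos(π*x/3)/3 dx = -6/π.
Sum: 36/π − 6/π = 30/π.
So LHS = 30/π.
∫_0^3 v(x) φ(x) dx = ∫_0^3 (-4*x*sin(π*x/3) + sin(π*x/3)) dx. Term by term:
  ∫_0^3 -4*x*sin(π*x/3) dx = -36/π;  ∫_0^3 sin(π*x/3) dx = 6/π.
Sum: -36/π + 6/π = -30/π.
So RHS = -∫_0^3 v(x) φ(x) dx = 30/π.
LHS = RHS, so the identity holds for this test φ.
Moreover u is smooth here and v(x) = u'(x) = 1 - 4*x pointwise, so the identity holds for every test function. Hence v is the weak derivative of u.


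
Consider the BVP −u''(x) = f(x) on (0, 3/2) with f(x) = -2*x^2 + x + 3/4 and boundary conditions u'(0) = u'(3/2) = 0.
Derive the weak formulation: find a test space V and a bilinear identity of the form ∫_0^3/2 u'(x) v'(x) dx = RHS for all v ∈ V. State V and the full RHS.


V = H^1(0, 3/2) (no boundary constraint on v; u is determined up to an additive constant); weak form: ∫_0^3/2 u'v' dx = ∫_0^3/2 (-2*x^2 + x + 3/4) v dx for all v ∈ V.

Multiply both sides by a test function v and integrate from 0 to 3/2:
  ∫_0^3/2 −u''(x) v(x) dx = ∫_0^3/2 f(x) v(x) dx.
Integrate the LHS by parts once:
  ∫_0^3/2 −u'' v dx = −[u'(x) v(x)]_0^3/2 + ∫_0^3/2 u'(x) v'(x) dx.
Thus ∫_0^3/2 u'(x) v'(x) dx = ∫_0^3/2 f(x) v(x) dx + [u'(x) v(x)]_0^3/2.
Choose V so that boundary terms are either known or forced to vanish.
u has homogeneous Neumann: u'(0) = u'(3/2) = 0. So [u' v]_0^3/2 = 0·v(3/2) − 0·v(0) = 0 for any v; take V = H^1(0, 3/2).
Weak formulation: find u (satisfying any essential BC) such that ∫_0^3/2 u'(x) v'(x) dx = ∫_0^3/2 f v dx for all v ∈ V (homogeneous Neumann, so boundary terms vanish).
Substituting f(x) = -2*x^2 + x + 3/4, the right-hand side is ∫_0^3/2 (-2*x^2 + x + 3/4) v dx.
Compatibility check (pure Neumann): taking v ≡ 1 ∈ V gives 0 = ∫_0^3/2 f dx + (0) − (0), i.e. ∫_0^3/2 f dx must equal u'(0) − u'(3/2) = 0. Indeed ∫_0^3/2 (-2*x^2 + x + 3/4) dx = 0, so the data are compatible. The solution is then unique only up to an additive constant (fix it e.g. by requiring ∫_0^3/2 u dx = 0).


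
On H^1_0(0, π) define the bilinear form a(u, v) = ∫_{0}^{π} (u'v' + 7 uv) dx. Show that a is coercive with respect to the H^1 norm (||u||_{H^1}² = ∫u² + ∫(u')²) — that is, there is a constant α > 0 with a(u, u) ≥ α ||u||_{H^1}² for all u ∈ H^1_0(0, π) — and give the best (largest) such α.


α = 1

Coercivity of a(·,·) on H^1_0(0, π) means a(u, u) ≥ α ||u||_{H^1}² for every u ∈ H^1_0.
The interval has length L = π, and Poincaré/coercivity depend only on L. Here a(u, u) = ∫(u')² + (7)·∫u².
Here c = 7 ≥ 1, so a(u,u) = ∫(u')² + c∫u² ≥ ∫(u')² + ∫u² = ||u||_{H^1}², i.e. α = 1 works. No larger α is possible: a(u,u) ≥ α||u||_{H^1}² means (1−α)∫(u')² ≥ (α−c)∫u², and for the modes u_n = sin(nπ(x−x₀)/L) (x₀ the left endpoint) one has ∫u_n²/∫(u_n')² = (L/(nπ))² → 0, so a(u_n,u_n)/||u_n||_{H^1}² → 1. Hence the optimal constant is α = 1.
Therefore α = 1.


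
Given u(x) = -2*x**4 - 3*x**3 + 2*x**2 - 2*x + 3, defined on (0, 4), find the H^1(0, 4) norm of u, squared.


||u||_{H^1}^2 = 146121692/315

The H^1 norm (squared) on an interval (0, L) is
  ||u||_{H^1}^2 = ∫_0^L u(x)^2 dx + ∫_0^L u'(x)^2 dx.
Compute u'(x) = -8*x**3 - 9*x**2 + 4*x - 2.
Then u(x)^2 = 4*x**8 + 12*x**7 + x**6 - 4*x**5 + 4*x**4 - 26*x**3 + 16*x**2 - 12*x + 9 and u'(x)^2 = 64*x**6 + 144*x**5 + 17*x**4 - 40*x**3 + 52*x**2 - 16*x + 4.
Integrate each monomial from 0 to 4 using ∫_0^4 c·x^n dx = c·4^(n+1)/(n+1):
  ∫_0^4 u(x)^2 dx = ∫_0^4 (4*x^8 + 12*x^7 + x^6 - 4*x^5 + 4*x^4 - 26*x^3 + 16*x^2 - 12*x + 9) dx. Term by term:
    ∫_0^4 4*x^8 dx = 1048576/9;  ∫_0^4 12*x^7 dx = 98304;  ∫_0^4 x^6 dx = 16384/7;
    ∫_0^4 -4*x^5 dx = -8192/3;  ∫_0^4 4*x^4 dx = 4096/5;  ∫_0^4 -26*x^3 dx = -1664;
    ∫_0^4 16*x^2 dx = 1024/3;  ∫_0^4 -12*x dx = -96;  ∫_0^4 9 dx = 36.
  Sum: 1048576/9 + 98304 + 16384/7 − 8192/3 + 4096/5 − 1664 + 1024/3 − 96 + 36 = 67365548/315.
  ∫_0^4 u'(x)^2 dx = ∫_0^4 (64*x^6 + 144*x^5 + 17*x^4 - 40*x^3 + 52*x^2 - 16*x + 4) dx. Term by term:
    ∫_0^4 64*x^6 dx = 1048576/7;  ∫_0^4 144*x^5 dx = 98304;  ∫_0^4 17*x^4 dx = 17408/5;
    ∫_0^4 -40*x^3 dx = -2560;  ∫_0^4 52*x^2 dx = 3328/3;  ∫_0^4 -16*x dx = -128;
    ∫_0^4 4 dx = 16.
  Sum: 1048576/7 + 98304 + 17408/5 − 2560 + 3328/3 − 128 + 16 = 26252048/105.
Adding: ||u||_{H^1}^2 = 67365548/315 + 26252048/105 = 146121692/315.


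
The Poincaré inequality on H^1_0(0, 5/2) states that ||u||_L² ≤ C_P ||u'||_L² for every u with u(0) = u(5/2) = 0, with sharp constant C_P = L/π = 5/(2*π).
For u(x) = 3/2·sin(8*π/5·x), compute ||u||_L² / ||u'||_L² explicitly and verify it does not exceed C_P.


||u||_L² / ||u'||_L² = 5/(8*π) < C_P = 5/(2*π).

u(x) = 3/2·sin(8*π/5·x), so u'(x) = 12*π*cos(8*π*x/5)/5.
Writing u(x) = A·sin(kπx/L) with A = 3/2 and k = 4, use ∫_0^L sin²(kπx/L) dx = L/2 and ∫_0^L cos²(kπx/L) dx = L/2.
u² = 9/4·sin²(8*π/5·x) and (u')² = 144*π^2/25·cos²(8*π/5·x), and each of sin², cos² integrates to L/2 = 5/4 over (0, 5/2).
∫_0^5/2 u² dx = 45/16, so ||u||_L² = 3*sqrt(5)/4.
∫_0^5/2 (u')² dx = 36*π^2/5, so ||u'||_L² = 6*sqrt(5)*π/5.
Ratio ||u||_L² / ||u'||_L² = 5/(8*π).
Sharp Poincaré constant on H^1_0(0, 5/2) is C_P = L/π = 5/(2*π), achieved by sin(2*π/5·x).
This is the k = 4 harmonic; the ratio L/(kπ) is strictly less than C_P = L/π, consistent with the sharp inequality ||u||_L² ≤ C_P ||u'||_L².


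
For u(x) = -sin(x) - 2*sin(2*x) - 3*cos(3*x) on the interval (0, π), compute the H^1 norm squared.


||u||_{H^1(0,π)}^2 = -96 + 56*π

u'(x) = 9*sin(3*x) - cos(x) - 4*cos(2*x).
Expand u² and (u')² and integrate term by term on (0, π), using: for integers n ≥ 1, ∫_0^π sin²(nx) dx = ∫_0^π cos²(nx) dx = π/2; for n ≠ n', ∫_0^π sin(nx)sin(n'x) dx = ∫_0^π cos(nx)cos(n'x) dx = 0; and by product-to-sum, ∫_0^π sin(nx)cos(n'x) dx = ½∫_0^π [sin((n+n')x) + sin((n−n')x)] dx, which is 0 when n+n' is even and 2n/(n²−n'²) when n+n' is odd (it need not vanish on (0, π)).
  u² squared terms: (-1)²·∫sin(x)² dx = 1·π/2 = π/2;  (-3)²·∫cos(3x)² dx = 9·π/2 = 9*π/2;  (-2)²·∫sin(2x)² dx = 4·π/2 = 2*π.
  u² cross terms: 2·(-1)·(-3)·∫sin(x)·cos(3x) dx = 6·(0) = 0;  2·(-1)·(-2)·∫sin(x)·sin(2x) dx = 4·(0) = 0;  2·(-3)·(-2)·∫cos(3x)·sin(2x) dx = 12·(-4/5) = -48/5.
  So ∫_0^π u² dx = π/2 + 9*π/2 + 2*π + 0 + 0 − 48/5 = -48/5 + 7*π.
  (u')² squared terms: (-1)²·∫cos(x)² dx = 1·π/2 = π/2;  (-4)²·∫cos(2x)² dx = 16·π/2 = 8*π;  (9)²·∫sin(3x)² dx = 81·π/2 = 81*π/2.
  (u')² cross terms: 2·(-1)·(-4)·∫cos(x)·cos(2x) dx = 8·(0) = 0;  2·(-1)·(9)·∫cos(x)·sin(3x) dx = -18·(0) = 0;  2·(-4)·(9)·∫cos(2x)·sin(3x) dx = -72·(6/5) = -432/5.
  So ∫_0^π (u')² dx = π/2 + 8*π + 81*π/2 + 0 + 0 − 432/5 = -432/5 + 49*π.
||u||_{H^1}^2 = (-48/5 + 7*π) + (-432/5 + 49*π) = -96 + 56*π.


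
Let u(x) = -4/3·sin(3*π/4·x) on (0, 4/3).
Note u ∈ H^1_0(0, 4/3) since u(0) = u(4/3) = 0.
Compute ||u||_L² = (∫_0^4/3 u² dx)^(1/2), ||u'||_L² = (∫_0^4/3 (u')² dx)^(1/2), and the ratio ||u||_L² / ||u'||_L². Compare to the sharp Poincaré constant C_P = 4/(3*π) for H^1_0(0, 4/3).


||u||_L² / ||u'||_L² = 4/(3*π) = C_P.

u(x) = -4/3·sin(3*π/4·x), so u'(x) = -π*cos(3*π*x/4).
Writing u(x) = A·sin(kπx/L) with A = -4/3 and k = 1, use ∫_0^L sin²(kπx/L) dx = L/2 and ∫_0^L cos²(kπx/L) dx = L/2.
u² = 16/9·sin²(3*π/4·x) and (u')² = π^2·cos²(3*π/4·x), and each of sin², cos² integrates to L/2 = 2/3 over (0, 4/3).
∫_0^4/3 u² dx = 32/27, so ||u||_L² = 4*sqrt(6)/9.
∫_0^4/3 (u')² dx = 2*π^2/3, so ||u'||_L² = sqrt(6)*π/3.
Ratio ||u||_L² / ||u'||_L² = 4/(3*π).
Sharp Poincaré constant on H^1_0(0, 4/3) is C_P = L/π = 4/(3*π), achieved by sin(3*π/4·x).
This is the k = 1 eigenfunction (up to amplitude), so the ratio equals the sharp Poincaré constant exactly.


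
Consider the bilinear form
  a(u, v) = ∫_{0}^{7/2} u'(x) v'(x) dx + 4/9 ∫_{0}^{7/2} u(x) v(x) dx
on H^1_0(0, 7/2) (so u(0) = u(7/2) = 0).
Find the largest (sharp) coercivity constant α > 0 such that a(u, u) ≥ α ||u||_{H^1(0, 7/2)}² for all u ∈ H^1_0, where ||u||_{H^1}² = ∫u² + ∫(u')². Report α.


α = 4*(49 + 9*π^2)/(9*(4*π^2 + 49))

Coercivity of a(·,·) on H^1_0(0, 7/2) means a(u, u) ≥ α ||u||_{H^1}² for every u ∈ H^1_0.
The interval has length L = 7/2, and Poincaré/coercivity depend only on L. Here a(u, u) = ∫(u')² + (4/9)·∫u².
Here 0 < c = 4/9 < 1. The condition a(u,u) ≥ α||u||_{H^1}² reads (1−α)∫(u')² ≥ (α−c)∫u². Any admissible α is ≤ 1 (rapidly oscillating u have ∫u²/∫(u')² → 0), and α = 1 would force 0 ≥ (1−c)∫u², impossible since c < 1; so 1−α > 0. By the sharp Poincaré inequality on H^1_0 of an interval of length L, ∫(u')² ≥ (π/L)²∫u² with equality for the first sine mode sin(π(x−x₀)/L) (x₀ the left endpoint), so the inequality holds for all u iff (1−α)(π/L)² ≥ α − c, i.e. α ≤ ((π/L)² + c)/((π/L)² + 1) = (1 + c(L/π)²)/(1 + (L/π)²). With (π/L)² = 4*π^2/49 and c = 4/9, the largest admissible constant is α = ((π/L)² + c)/((π/L)² + 1).
Simplifying, α = 4*(49 + 9*π^2)/(9*(4*π^2 + 49)).


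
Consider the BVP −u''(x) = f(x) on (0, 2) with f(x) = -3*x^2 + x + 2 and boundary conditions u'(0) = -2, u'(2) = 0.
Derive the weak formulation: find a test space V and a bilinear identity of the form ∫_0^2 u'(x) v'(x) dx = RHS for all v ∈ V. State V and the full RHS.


V = H^1(0, 2) (v unrestricted at boundary; u is determined up to an additive constant); weak form: ∫_0^2 u'v' dx = ∫_0^2 (-3*x^2 + x + 2) v dx + 2·v(0) for all v ∈ V.

Multiply both sides by a test function v and integrate from 0 to 2:
  ∫_0^2 −u''(x) v(x) dx = ∫_0^2 f(x) v(x) dx.
Integrate the LHS by parts once:
  ∫_0^2 −u'' v dx = −[u'(x) v(x)]_0^2 + ∫_0^2 u'(x) v'(x) dx.
Thus ∫_0^2 u'(x) v'(x) dx = ∫_0^2 f(x) v(x) dx + [u'(x) v(x)]_0^2.
Choose V so that boundary terms are either known or forced to vanish.
u has inhomogeneous Neumann u'(0) = -2, u'(2) = 0. [u' v]_0^2 = (0)·v(2) − (-2)·v(0) = 2·v(0). Take V = H^1(0, 2); boundary term becomes part of RHS.
Weak formulation: find u (satisfying any essential BC) such that ∫_0^2 u'(x) v'(x) dx = ∫_0^2 f v dx + 2·v(0) for all v ∈ V (Neumann data are natural BCs: they enter the RHS as boundary terms).
Substituting f(x) = -3*x^2 + x + 2, the right-hand side is ∫_0^2 (-3*x^2 + x + 2) v dx + 2·v(0).
Compatibility check (pure Neumann): taking v ≡ 1 ∈ V gives 0 = ∫_0^2 f dx + (0) − (-2), i.e. ∫_0^2 f dx must equal u'(0) − u'(2) = -2. Indeed ∫_0^2 (-3*x^2 + x + 2) dx = -2, so the data are compatible. The solution is then unique only up to an additive constant (fix it e.g. by requiring ∫_0^2 u dx = 0).


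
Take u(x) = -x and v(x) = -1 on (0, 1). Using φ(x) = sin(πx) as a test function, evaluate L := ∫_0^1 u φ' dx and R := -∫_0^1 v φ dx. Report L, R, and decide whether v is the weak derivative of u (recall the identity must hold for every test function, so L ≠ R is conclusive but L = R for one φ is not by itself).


LHS = 2/π, RHS = 2/π. Yes, v = u' weakly.

u(x) = -x, classical derivative u'(x) = -1.
φ(x) = sin(πx), so φ'(x) = π*cos(π*x).
Note φ(0) = φ(1) = 0, so the boundary term u·φ vanishes.
LHS = ∫_0^1 u(x) φ'(x) dx = ∫_0^1 (-π*x*cos(π*x)) dx. Term by term:
  ∫_0^1 -π*x*cos(π*x) dx = 2/π.
So LHS = 2/π.
∫_0^1 v(x) φ(x) dx = ∫_0^1 (-sin(π*x)) dx. Term by term:
  ∫_0^1 -sin(π*x) dx = -2/π.
So RHS = -∫_0^1 v(x) φ(x) dx = 2/π.
LHS = RHS, so the identity holds for this test φ.
Moreover u is smooth here and v(x) = u'(x) = -1 pointwise, so the identity holds for every test function. Hence v is the weak derivative of u.


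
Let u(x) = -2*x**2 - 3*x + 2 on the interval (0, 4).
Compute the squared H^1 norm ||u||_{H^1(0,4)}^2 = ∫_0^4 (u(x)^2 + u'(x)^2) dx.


||u||_{H^1}^2 = 31468/15

The H^1 norm (squared) on an interval (0, L) is
  ||u||_{H^1}^2 = ∫_0^L u(x)^2 dx + ∫_0^L u'(x)^2 dx.
Compute u'(x) = -4*x - 3.
Then u(x)^2 = 4*x**4 + 12*x**3 + x**2 - 12*x + 4 and u'(x)^2 = 16*x**2 + 24*x + 9.
Integrate each monomial from 0 to 4 using ∫_0^4 c·x^n dx = c·4^(n+1)/(n+1):
  ∫_0^4 u(x)^2 dx = ∫_0^4 (4*x^4 + 12*x^3 + x^2 - 12*x + 4) dx. Term by term:
    ∫_0^4 4*x^4 dx = 4096/5;  ∫_0^4 12*x^3 dx = 768;  ∫_0^4 x^2 dx = 64/3;
    ∫_0^4 -12*x dx = -96;  ∫_0^4 4 dx = 16.
  Sum: 4096/5 + 768 + 64/3 − 96 + 16 = 22928/15.
  ∫_0^4 u'(x)^2 dx = ∫_0^4 (16*x^2 + 24*x + 9) dx. Term by term:
    ∫_0^4 16*x^2 dx = 1024/3;  ∫_0^4 24*x dx = 192;  ∫_0^4 9 dx = 36.
  Sum: 1024/3 + 192 + 36 = 1708/3.
Adding: ||u||_{H^1}^2 = 22928/15 + 1708/3 = 31468/15.


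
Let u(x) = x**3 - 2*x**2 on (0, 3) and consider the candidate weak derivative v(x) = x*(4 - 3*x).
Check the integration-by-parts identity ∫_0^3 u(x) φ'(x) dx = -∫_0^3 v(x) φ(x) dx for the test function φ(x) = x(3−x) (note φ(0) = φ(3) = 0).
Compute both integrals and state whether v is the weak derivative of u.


LHS = -189/20, RHS = 189/20. No, v is not the weak derivative of u.

u(x) = x**3 - 2*x**2, classical derivative u'(x) = 3*x**2 - 4*x.
φ(x) = x(3−x), so φ'(x) = 3 - 2*x.
Note φ(0) = φ(3) = 0, so the boundary term u·φ vanishes.
LHS = ∫_0^3 u(x) φ'(x) dx = ∫_0^3 (-2*x^4 + 7*x^3 - 6*x^2) dx. Term by term:
  ∫_0^3 -2*x^4 dx = -486/5;  ∫_0^3 7*x^3 dx = 567/4;  ∫_0^3 -6*x^2 dx = -54.
Sum: -486/5 + 567/4 − 54 = -189/20.
So LHS = -189/20.
∫_0^3 v(x) φ(x) dx = ∫_0^3 (3*x^4 - 13*x^3 + 12*x^2) dx. Term by term:
  ∫_0^3 3*x^4 dx = 729/5;  ∫_0^3 -13*x^3 dx = -1053/4;  ∫_0^3 12*x^2 dx = 108.
Sum: 729/5 − 1053/4 + 108 = -189/20.
So RHS = -∫_0^3 v(x) φ(x) dx = 189/20.
LHS − RHS = -189/10 ≠ 0, so the identity fails.
(For a valid weak derivative the identity must hold for EVERY test function, in particular this one. The failure shows v is NOT the weak derivative of u.)
Correct weak derivative would be u'(x) = 3*x**2 - 4*x.


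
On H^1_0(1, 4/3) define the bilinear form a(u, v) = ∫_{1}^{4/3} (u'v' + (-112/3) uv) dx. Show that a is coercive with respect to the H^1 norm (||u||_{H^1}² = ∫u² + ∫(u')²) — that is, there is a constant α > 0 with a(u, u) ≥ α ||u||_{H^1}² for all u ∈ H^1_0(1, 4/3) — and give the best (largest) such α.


α = (-112 + 27*π^2)/(3*(1 + 9*π^2))

Coercivity of a(·,·) on H^1_0(1, 4/3) means a(u, u) ≥ α ||u||_{H^1}² for every u ∈ H^1_0.
The interval has length L = 1/3, and Poincaré/coercivity depend only on L. Here a(u, u) = ∫(u')² + (-112/3)·∫u².
Here c = -112/3 < 0 with |c| < (π/L)² = 9*π^2, so coercivity still holds. The condition a(u,u) ≥ α||u||_{H^1}² reads (1−α)∫(u')² ≥ (α−c)∫u². Any admissible α is ≤ 1 (rapidly oscillating u have ∫u²/∫(u')² → 0), and α = 1 would force 0 ≥ (1−c)∫u², impossible since c < 1; so 1−α > 0. By the sharp Poincaré inequality on H^1_0 of an interval of length L, ∫(u')² ≥ (π/L)²∫u² with equality for the first sine mode sin(π(x−x₀)/L) (x₀ the left endpoint), so the inequality holds for all u iff (1−α)(π/L)² ≥ α − c, i.e. α ≤ ((π/L)² + c)/((π/L)² + 1) = (1 + c(L/π)²)/(1 + (L/π)²). (Direct route, valid since c ≤ 0: Poincaré gives c∫u² ≥ c(L/π)²∫(u')², so a(u,u) ≥ (1 + c(L/π)²)∫(u')², while ||u||_{H^1}² ≤ (1 + (L/π)²)∫(u')²; dividing yields the same α.) With (π/L)² = 9*π^2 and c = -112/3, the largest admissible constant is α = ((π/L)² + c)/((π/L)² + 1).
Simplifying, α = (-112 + 27*π^2)/(3*(1 + 9*π^2)).
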